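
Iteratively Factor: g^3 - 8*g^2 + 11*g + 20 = (g - 5)*(g^2 - 3*g - 4) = (g - 5)*(g + 1)*(g - 4)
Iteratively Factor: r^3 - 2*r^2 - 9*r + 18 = (r - 3)*(r^2 + r - 6) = (r - 3)*(r - 2)*(r + 3)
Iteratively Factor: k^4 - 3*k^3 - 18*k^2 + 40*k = (k - 2)*(k^3 - k^2 - 20*k) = (k - 2)*(k + 4)*(k^2 - 5*k) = k*(k - 2)*(k + 4)*(k - 5)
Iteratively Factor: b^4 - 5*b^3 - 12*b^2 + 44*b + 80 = (b + 2)*(b^3 - 7*b^2 + 2*b + 40) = (b - 4)*(b + 2)*(b^2 - 3*b - 10) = (b - 4)*(b + 2)^2*(b - 5)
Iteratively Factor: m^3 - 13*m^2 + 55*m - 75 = (m - 5)*(m^2 - 8*m + 15) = (m - 5)^2*(m - 3)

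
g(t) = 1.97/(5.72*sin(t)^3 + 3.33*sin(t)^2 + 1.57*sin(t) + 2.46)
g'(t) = 1.97*(-17.16*sin(t)^2*cos(t) - 6.66*sin(t)*cos(t) - 1.57*cos(t))/(5.72*sin(t)^3 + 3.33*sin(t)^2 + 1.57*sin(t) + 2.46)^2 = (-13.1202*sin(t) + 16.9026*cos(2*t) - 19.9955)*cos(t)/(5.72*sin(t)^3 + 3.33*sin(t)^2 + 1.57*sin(t) + 2.46)^2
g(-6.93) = 1.34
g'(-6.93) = -2.75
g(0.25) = 0.63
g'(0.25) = -0.83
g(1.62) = 0.15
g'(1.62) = 0.01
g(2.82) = 0.57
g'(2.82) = 0.84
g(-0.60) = 1.23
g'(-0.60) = -2.07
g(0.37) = 0.53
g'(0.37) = -0.82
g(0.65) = 0.33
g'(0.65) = -0.54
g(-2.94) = 0.88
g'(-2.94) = 0.36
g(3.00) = 0.71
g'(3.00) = 0.73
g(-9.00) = 1.00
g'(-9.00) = 0.80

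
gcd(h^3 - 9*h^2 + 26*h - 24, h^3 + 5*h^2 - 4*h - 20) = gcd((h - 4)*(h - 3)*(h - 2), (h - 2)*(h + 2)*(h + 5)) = h - 2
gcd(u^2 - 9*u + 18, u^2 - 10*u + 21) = u - 3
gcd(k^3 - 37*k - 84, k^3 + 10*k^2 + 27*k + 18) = k + 3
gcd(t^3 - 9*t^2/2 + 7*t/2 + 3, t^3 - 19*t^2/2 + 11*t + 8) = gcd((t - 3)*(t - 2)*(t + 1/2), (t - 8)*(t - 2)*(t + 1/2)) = t^2 - 3*t/2 - 1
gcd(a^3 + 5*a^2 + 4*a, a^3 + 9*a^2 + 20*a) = a^2 + 4*a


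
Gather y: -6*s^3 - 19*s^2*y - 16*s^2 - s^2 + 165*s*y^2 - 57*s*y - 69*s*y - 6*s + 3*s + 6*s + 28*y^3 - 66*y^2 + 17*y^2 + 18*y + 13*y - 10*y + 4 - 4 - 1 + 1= -6*s^3 - 17*s^2 + 3*s + 28*y^3 + y^2*(165*s - 49) + y*(-19*s^2 - 126*s + 21)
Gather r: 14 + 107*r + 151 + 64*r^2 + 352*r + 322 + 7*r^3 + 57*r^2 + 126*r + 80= 7*r^3 + 121*r^2 + 585*r + 567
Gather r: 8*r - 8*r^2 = -8*r^2 + 8*r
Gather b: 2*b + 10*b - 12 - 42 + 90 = 12*b + 36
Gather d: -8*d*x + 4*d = d*(4 - 8*x)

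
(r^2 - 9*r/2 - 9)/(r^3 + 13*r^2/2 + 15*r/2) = (r - 6)/(r*(r + 5))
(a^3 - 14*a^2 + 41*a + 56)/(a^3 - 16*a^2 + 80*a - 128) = (a^2 - 6*a - 7)/(a^2 - 8*a + 16)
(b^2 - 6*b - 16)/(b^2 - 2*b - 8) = (b - 8)/(b - 4)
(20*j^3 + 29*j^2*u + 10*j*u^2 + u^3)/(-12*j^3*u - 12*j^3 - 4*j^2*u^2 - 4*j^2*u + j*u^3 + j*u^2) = (20*j^3 + 29*j^2*u + 10*j*u^2 + u^3)/(j*(-12*j^2*u - 12*j^2 - 4*j*u^2 - 4*j*u + u^3 + u^2))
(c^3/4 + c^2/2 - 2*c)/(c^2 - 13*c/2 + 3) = c*(c^2 + 2*c - 8)/(2*(2*c^2 - 13*c + 6))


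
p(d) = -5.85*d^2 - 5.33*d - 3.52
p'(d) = -11.7*d - 5.33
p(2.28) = -46.08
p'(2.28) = -32.01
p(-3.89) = -71.31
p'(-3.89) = 40.18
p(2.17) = -42.63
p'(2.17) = -30.72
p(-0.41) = -2.32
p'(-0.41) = -0.53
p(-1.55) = -9.31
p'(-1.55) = 12.80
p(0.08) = -3.98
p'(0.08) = -6.27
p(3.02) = -72.97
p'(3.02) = -40.66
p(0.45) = -7.10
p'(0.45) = -10.60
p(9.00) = -525.34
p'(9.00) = -110.63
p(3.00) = -72.16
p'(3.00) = -40.43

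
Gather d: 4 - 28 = -24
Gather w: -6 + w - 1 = w - 7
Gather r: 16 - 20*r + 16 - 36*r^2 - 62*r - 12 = -36*r^2 - 82*r + 20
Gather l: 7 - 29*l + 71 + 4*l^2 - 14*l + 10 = 4*l^2 - 43*l + 88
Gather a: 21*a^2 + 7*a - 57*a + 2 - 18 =21*a^2 - 50*a - 16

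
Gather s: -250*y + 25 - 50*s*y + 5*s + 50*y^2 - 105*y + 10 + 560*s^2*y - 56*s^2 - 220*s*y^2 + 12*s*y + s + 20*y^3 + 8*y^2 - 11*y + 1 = s^2*(560*y - 56) + s*(-220*y^2 - 38*y + 6) + 20*y^3 + 58*y^2 - 366*y + 36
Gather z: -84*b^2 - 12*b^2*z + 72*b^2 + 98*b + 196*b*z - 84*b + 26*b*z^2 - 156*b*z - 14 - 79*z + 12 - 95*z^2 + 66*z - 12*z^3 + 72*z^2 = -12*b^2 + 14*b - 12*z^3 + z^2*(26*b - 23) + z*(-12*b^2 + 40*b - 13) - 2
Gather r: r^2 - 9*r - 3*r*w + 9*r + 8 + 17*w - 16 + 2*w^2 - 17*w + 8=r^2 - 3*r*w + 2*w^2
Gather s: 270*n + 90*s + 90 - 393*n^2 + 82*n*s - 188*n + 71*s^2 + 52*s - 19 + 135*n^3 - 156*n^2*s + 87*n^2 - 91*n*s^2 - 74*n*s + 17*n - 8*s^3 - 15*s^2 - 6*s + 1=135*n^3 - 306*n^2 + 99*n - 8*s^3 + s^2*(56 - 91*n) + s*(-156*n^2 + 8*n + 136) + 72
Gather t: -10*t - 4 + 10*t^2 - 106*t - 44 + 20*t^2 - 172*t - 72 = 30*t^2 - 288*t - 120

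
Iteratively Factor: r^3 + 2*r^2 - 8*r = (r - 2)*(r^2 + 4*r) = (r - 2)*(r + 4)*(r)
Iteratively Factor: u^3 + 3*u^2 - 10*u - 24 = (u + 4)*(u^2 - u - 6) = (u + 2)*(u + 4)*(u - 3)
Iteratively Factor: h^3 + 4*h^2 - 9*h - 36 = (h - 3)*(h^2 + 7*h + 12) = (h - 3)*(h + 3)*(h + 4)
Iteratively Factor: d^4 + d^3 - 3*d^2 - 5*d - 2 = (d - 2)*(d^3 + 3*d^2 + 3*d + 1) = (d - 2)*(d + 1)*(d^2 + 2*d + 1) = (d - 2)*(d + 1)^2*(d + 1)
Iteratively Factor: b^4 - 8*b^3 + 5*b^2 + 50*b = (b - 5)*(b^3 - 3*b^2 - 10*b) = (b - 5)^2*(b^2 + 2*b) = (b - 5)^2*(b + 2)*(b)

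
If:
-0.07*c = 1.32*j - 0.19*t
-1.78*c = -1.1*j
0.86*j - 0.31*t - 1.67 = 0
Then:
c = -0.76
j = -1.22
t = -8.78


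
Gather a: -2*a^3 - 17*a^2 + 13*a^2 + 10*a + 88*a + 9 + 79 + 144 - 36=-2*a^3 - 4*a^2 + 98*a + 196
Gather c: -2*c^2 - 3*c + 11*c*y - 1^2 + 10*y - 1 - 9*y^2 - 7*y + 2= -2*c^2 + c*(11*y - 3) - 9*y^2 + 3*y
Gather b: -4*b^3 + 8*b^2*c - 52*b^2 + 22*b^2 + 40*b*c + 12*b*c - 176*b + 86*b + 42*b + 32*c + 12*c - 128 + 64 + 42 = -4*b^3 + b^2*(8*c - 30) + b*(52*c - 48) + 44*c - 22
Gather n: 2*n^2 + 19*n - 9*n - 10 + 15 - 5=2*n^2 + 10*n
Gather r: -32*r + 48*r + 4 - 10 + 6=16*r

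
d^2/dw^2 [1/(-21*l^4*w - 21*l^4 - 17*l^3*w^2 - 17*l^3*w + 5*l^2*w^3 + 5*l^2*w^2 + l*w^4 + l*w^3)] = 2*((17*l^2 - 15*l*w - 5*l - 6*w^2 - 3*w)*(21*l^3*w + 21*l^3 + 17*l^2*w^2 + 17*l^2*w - 5*l*w^3 - 5*l*w^2 - w^4 - w^3) - (-21*l^3 - 34*l^2*w - 17*l^2 + 15*l*w^2 + 10*l*w + 4*w^3 + 3*w^2)^2)/(l*(21*l^3*w + 21*l^3 + 17*l^2*w^2 + 17*l^2*w - 5*l*w^3 - 5*l*w^2 - w^4 - w^3)^3)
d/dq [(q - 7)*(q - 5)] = 2*q - 12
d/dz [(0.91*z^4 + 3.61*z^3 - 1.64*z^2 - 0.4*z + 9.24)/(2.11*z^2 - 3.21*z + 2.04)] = (3.8402*z^5 - 1.1462*z^4 - 15.7506*z^3 + 28.2016*z^2 - 45.684*z + 28.8444)/(4.4521*z^4 - 13.5462*z^3 + 18.9129*z^2 - 13.0968*z + 4.1616)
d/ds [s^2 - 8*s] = 2*s - 8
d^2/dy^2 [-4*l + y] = 0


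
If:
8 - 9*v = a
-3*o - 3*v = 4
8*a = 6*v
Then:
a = 8/13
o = -28/13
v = 32/39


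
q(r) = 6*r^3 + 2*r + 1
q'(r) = 18*r^2 + 2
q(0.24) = 1.56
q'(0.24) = 3.04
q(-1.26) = -13.52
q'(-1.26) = 30.58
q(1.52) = 25.11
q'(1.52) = 43.59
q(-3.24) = -209.55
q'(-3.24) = 190.96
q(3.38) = 239.45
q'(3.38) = 207.64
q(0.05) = 1.10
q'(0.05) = 2.04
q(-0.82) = -3.95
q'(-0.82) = 14.10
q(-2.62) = -112.15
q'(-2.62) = 125.56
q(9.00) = 4393.00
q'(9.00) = 1460.00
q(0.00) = 1.00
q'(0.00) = 2.00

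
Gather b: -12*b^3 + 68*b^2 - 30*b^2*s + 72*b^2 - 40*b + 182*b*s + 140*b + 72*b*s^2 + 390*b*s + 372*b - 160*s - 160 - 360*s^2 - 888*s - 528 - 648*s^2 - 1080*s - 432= -12*b^3 + b^2*(140 - 30*s) + b*(72*s^2 + 572*s + 472) - 1008*s^2 - 2128*s - 1120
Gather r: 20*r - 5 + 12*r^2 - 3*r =12*r^2 + 17*r - 5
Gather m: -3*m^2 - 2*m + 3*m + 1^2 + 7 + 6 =-3*m^2 + m + 14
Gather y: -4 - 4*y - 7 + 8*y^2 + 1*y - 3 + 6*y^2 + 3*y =14*y^2 - 14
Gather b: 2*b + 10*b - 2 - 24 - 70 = 12*b - 96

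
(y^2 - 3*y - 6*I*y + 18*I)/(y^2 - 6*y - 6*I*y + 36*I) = (y - 3)/(y - 6)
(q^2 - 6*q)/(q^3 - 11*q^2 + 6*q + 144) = q/(q^2 - 5*q - 24)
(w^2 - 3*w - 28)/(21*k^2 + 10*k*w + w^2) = (w^2 - 3*w - 28)/(21*k^2 + 10*k*w + w^2)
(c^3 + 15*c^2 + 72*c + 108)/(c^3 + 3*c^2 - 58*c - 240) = (c^2 + 9*c + 18)/(c^2 - 3*c - 40)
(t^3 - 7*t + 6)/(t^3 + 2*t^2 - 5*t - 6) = (t - 1)/(t + 1)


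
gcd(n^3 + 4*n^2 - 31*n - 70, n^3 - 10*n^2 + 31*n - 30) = n - 5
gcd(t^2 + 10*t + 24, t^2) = 1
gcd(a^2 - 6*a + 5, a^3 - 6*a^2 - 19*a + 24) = a - 1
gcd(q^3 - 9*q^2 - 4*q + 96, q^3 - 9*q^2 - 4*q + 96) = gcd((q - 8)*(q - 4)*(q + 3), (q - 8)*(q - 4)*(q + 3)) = q^3 - 9*q^2 - 4*q + 96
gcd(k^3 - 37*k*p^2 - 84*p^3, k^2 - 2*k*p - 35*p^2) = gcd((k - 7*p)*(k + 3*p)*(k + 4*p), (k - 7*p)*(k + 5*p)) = -k + 7*p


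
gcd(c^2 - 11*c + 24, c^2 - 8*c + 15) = c - 3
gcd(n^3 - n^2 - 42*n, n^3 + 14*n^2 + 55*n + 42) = n + 6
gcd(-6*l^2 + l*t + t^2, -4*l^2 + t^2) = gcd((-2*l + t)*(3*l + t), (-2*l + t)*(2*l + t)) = -2*l + t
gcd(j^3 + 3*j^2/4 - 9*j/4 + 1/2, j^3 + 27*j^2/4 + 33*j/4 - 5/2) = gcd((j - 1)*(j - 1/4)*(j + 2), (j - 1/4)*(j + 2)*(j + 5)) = j^2 + 7*j/4 - 1/2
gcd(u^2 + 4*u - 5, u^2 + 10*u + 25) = u + 5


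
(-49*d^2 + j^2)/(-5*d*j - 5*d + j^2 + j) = (49*d^2 - j^2)/(5*d*j + 5*d - j^2 - j)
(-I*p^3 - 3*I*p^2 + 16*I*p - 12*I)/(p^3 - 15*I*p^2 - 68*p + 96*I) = I*(-p^3 - 3*p^2 + 16*p - 12)/(p^3 - 15*I*p^2 - 68*p + 96*I)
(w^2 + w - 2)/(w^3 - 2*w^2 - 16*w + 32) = (w^2 + w - 2)/(w^3 - 2*w^2 - 16*w + 32)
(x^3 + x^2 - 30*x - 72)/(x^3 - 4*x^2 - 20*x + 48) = (x + 3)/(x - 2)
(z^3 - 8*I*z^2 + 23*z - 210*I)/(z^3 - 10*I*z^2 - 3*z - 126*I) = (z + 5*I)/(z + 3*I)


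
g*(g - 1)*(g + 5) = g^3 + 4*g^2 - 5*g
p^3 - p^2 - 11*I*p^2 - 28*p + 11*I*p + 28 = (p - 1)*(p - 7*I)*(p - 4*I)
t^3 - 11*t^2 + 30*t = t*(t - 6)*(t - 5)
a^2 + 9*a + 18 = (a + 3)*(a + 6)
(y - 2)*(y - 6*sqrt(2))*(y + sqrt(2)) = y^3 - 5*sqrt(2)*y^2 - 2*y^2 - 12*y + 10*sqrt(2)*y + 24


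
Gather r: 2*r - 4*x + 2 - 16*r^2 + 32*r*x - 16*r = -16*r^2 + r*(32*x - 14) - 4*x + 2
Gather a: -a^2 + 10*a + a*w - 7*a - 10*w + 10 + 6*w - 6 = -a^2 + a*(w + 3) - 4*w + 4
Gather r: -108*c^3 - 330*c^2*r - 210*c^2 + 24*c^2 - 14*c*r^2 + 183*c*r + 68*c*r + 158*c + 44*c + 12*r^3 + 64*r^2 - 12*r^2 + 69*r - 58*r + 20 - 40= -108*c^3 - 186*c^2 + 202*c + 12*r^3 + r^2*(52 - 14*c) + r*(-330*c^2 + 251*c + 11) - 20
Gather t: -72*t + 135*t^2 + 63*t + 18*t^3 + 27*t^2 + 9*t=18*t^3 + 162*t^2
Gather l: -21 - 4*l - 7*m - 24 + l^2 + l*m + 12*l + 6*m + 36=l^2 + l*(m + 8) - m - 9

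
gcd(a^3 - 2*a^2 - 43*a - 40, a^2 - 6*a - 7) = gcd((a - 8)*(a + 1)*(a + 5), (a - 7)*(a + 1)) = a + 1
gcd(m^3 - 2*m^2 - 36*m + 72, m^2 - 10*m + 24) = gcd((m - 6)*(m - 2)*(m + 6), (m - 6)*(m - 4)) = m - 6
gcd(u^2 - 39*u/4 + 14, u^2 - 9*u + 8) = u - 8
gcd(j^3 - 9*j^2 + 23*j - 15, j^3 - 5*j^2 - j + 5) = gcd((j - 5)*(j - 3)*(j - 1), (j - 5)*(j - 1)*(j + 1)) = j^2 - 6*j + 5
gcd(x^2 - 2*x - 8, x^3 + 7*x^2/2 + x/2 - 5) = x + 2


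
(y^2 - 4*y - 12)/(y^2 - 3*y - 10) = (y - 6)/(y - 5)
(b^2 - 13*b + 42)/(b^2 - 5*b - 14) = (b - 6)/(b + 2)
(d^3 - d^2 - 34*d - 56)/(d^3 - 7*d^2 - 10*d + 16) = (d^2 - 3*d - 28)/(d^2 - 9*d + 8)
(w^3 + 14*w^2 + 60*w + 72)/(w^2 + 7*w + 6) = (w^2 + 8*w + 12)/(w + 1)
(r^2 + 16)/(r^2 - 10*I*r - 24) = (r + 4*I)/(r - 6*I)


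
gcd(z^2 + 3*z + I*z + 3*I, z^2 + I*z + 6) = 1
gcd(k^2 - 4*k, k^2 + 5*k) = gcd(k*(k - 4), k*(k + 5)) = k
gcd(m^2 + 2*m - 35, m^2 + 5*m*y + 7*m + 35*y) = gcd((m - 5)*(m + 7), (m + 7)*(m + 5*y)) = m + 7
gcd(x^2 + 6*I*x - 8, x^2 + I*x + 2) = x + 2*I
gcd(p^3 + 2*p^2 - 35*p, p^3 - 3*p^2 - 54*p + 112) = p + 7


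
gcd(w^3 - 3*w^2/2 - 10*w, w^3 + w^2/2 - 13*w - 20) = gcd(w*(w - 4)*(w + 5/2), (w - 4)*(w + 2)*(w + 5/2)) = w^2 - 3*w/2 - 10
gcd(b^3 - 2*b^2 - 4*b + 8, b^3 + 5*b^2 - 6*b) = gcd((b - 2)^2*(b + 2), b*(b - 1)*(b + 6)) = 1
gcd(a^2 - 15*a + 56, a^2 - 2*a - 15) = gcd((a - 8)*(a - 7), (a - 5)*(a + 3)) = 1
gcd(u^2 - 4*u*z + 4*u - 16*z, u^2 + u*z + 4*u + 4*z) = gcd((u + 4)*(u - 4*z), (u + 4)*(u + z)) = u + 4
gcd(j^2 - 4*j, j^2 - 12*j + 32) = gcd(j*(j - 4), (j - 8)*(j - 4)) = j - 4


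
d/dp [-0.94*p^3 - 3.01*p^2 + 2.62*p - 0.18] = -2.82*p^2 - 6.02*p + 2.62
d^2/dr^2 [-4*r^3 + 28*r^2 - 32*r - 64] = 56 - 24*r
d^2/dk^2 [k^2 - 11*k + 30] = 2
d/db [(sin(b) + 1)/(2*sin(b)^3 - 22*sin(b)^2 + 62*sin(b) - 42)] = (-sin(b)^3 + 4*sin(b)^2 + 11*sin(b) - 26)*cos(b)/((sin(b) - 7)^2*(sin(b) - 3)^2*(sin(b) - 1)^2)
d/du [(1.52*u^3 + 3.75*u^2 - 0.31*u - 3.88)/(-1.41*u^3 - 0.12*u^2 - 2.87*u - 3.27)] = (-8.88178419700125e-16*u^5 + 5.1051*u^4 - 9.599*u^3 - 42.1233*u^2 - 25.4562*u - 10.1219)/(1.9881*u^6 + 0.3384*u^5 + 8.1078*u^4 + 9.9102*u^3 + 9.0217*u^2 + 18.7698*u + 10.6929)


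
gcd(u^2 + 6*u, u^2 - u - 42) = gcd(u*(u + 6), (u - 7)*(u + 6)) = u + 6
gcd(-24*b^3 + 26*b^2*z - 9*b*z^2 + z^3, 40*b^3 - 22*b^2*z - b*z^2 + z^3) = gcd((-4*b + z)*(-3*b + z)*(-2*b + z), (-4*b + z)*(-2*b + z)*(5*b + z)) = 8*b^2 - 6*b*z + z^2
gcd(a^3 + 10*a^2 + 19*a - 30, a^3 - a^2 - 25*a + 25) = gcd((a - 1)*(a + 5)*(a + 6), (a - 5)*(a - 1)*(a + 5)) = a^2 + 4*a - 5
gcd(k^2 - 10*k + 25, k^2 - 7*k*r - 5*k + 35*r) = k - 5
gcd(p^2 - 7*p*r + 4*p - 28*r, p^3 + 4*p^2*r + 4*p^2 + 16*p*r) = p + 4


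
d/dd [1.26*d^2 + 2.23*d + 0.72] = 2.52*d + 2.23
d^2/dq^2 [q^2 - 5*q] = 2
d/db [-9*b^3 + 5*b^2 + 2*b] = -27*b^2 + 10*b + 2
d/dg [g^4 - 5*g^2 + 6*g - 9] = 4*g^3 - 10*g + 6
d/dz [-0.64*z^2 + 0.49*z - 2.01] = 0.49 - 1.28*z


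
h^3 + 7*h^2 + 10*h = h*(h + 2)*(h + 5)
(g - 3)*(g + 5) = g^2 + 2*g - 15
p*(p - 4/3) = p^2 - 4*p/3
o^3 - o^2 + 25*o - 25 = (o - 1)*(o - 5*I)*(o + 5*I)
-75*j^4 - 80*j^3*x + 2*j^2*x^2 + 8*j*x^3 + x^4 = (-3*j + x)*(j + x)*(5*j + x)^2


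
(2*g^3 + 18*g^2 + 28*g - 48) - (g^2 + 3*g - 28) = 2*g^3 + 17*g^2 + 25*g - 20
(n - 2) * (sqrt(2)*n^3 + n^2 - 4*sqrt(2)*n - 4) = sqrt(2)*n^4 - 2*sqrt(2)*n^3 + n^3 - 4*sqrt(2)*n^2 - 2*n^2 - 4*n + 8*sqrt(2)*n + 8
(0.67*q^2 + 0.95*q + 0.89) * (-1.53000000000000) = -1.0251*q^2 - 1.4535*q - 1.3617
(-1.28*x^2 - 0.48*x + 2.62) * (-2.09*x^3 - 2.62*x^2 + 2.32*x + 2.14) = 2.6752*x^5 + 4.3568*x^4 - 7.1878*x^3 - 10.7172*x^2 + 5.0512*x + 5.6068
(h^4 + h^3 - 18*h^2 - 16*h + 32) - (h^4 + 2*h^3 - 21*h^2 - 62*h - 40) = -h^3 + 3*h^2 + 46*h + 72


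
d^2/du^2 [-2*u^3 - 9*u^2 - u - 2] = -12*u - 18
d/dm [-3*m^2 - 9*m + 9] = -6*m - 9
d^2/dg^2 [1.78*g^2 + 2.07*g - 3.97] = 3.56000000000000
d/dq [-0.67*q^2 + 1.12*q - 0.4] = 1.12 - 1.34*q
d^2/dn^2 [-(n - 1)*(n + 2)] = -2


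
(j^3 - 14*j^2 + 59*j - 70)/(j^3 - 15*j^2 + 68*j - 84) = (j - 5)/(j - 6)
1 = 1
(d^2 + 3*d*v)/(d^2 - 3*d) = (d + 3*v)/(d - 3)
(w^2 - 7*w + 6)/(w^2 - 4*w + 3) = (w - 6)/(w - 3)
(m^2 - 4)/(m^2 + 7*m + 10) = (m - 2)/(m + 5)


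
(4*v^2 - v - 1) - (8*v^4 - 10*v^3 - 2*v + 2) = -8*v^4 + 10*v^3 + 4*v^2 + v - 3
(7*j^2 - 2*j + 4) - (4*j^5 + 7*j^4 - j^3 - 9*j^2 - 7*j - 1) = -4*j^5 - 7*j^4 + j^3 + 16*j^2 + 5*j + 5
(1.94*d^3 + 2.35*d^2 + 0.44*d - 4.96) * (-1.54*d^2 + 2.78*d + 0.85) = -2.9876*d^5 + 1.7742*d^4 + 7.5044*d^3 + 10.8591*d^2 - 13.4148*d - 4.216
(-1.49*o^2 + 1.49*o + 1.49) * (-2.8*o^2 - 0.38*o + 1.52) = 4.172*o^4 - 3.6058*o^3 - 7.003*o^2 + 1.6986*o + 2.2648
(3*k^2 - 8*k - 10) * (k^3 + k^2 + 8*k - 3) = 3*k^5 - 5*k^4 + 6*k^3 - 83*k^2 - 56*k + 30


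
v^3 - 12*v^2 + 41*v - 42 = (v - 7)*(v - 3)*(v - 2)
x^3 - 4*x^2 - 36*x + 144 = (x - 6)*(x - 4)*(x + 6)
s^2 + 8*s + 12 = (s + 2)*(s + 6)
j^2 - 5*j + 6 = (j - 3)*(j - 2)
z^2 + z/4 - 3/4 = (z - 3/4)*(z + 1)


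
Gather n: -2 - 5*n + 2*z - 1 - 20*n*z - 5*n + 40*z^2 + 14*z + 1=n*(-20*z - 10) + 40*z^2 + 16*z - 2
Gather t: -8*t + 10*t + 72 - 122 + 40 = 2*t - 10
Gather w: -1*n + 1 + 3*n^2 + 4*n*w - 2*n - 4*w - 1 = 3*n^2 - 3*n + w*(4*n - 4)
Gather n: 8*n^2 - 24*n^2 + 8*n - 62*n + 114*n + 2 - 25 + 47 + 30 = -16*n^2 + 60*n + 54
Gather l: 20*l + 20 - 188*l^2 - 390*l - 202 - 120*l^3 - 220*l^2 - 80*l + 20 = -120*l^3 - 408*l^2 - 450*l - 162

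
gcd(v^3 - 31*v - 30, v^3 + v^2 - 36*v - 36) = v^2 - 5*v - 6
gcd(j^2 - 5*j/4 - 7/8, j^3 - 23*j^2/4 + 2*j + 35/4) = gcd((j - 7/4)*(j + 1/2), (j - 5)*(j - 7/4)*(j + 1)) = j - 7/4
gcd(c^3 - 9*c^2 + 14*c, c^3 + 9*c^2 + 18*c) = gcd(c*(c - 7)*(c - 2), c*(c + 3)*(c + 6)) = c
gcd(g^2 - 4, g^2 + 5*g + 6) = g + 2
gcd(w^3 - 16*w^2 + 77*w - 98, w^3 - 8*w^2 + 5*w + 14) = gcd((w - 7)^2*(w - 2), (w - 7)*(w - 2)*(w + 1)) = w^2 - 9*w + 14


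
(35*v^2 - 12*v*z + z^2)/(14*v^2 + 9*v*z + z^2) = (35*v^2 - 12*v*z + z^2)/(14*v^2 + 9*v*z + z^2)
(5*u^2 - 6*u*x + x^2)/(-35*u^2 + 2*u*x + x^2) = (-u + x)/(7*u + x)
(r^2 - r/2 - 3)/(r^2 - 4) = (r + 3/2)/(r + 2)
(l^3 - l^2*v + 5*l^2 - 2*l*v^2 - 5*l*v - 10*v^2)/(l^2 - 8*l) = (l^3 - l^2*v + 5*l^2 - 2*l*v^2 - 5*l*v - 10*v^2)/(l*(l - 8))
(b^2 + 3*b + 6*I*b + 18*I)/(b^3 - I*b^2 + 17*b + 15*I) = (b^2 + b*(3 + 6*I) + 18*I)/(b^3 - I*b^2 + 17*b + 15*I)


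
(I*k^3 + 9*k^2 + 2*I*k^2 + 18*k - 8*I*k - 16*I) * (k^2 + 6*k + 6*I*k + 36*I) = I*k^5 + 3*k^4 + 8*I*k^4 + 24*k^3 + 58*I*k^3 + 84*k^2 + 368*I*k^2 + 384*k + 552*I*k + 576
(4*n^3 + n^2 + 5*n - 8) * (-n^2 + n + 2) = -4*n^5 + 3*n^4 + 4*n^3 + 15*n^2 + 2*n - 16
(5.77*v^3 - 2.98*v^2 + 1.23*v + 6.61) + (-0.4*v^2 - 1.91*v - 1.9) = 5.77*v^3 - 3.38*v^2 - 0.68*v + 4.71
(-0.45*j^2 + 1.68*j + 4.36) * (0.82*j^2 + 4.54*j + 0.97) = -0.369*j^4 - 0.6654*j^3 + 10.7659*j^2 + 21.424*j + 4.2292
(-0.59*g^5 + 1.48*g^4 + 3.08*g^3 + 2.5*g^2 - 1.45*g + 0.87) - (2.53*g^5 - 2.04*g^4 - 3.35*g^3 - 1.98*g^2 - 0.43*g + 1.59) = -3.12*g^5 + 3.52*g^4 + 6.43*g^3 + 4.48*g^2 - 1.02*g - 0.72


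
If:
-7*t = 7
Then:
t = -1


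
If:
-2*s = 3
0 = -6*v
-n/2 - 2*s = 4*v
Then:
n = 6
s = -3/2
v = 0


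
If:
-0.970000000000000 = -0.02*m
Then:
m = 48.50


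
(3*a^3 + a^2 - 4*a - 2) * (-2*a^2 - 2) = -6*a^5 - 2*a^4 + 2*a^3 + 2*a^2 + 8*a + 4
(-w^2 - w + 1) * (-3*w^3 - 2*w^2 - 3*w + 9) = 3*w^5 + 5*w^4 + 2*w^3 - 8*w^2 - 12*w + 9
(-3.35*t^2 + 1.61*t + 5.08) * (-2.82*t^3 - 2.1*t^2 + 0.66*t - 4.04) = 9.447*t^5 + 2.4948*t^4 - 19.9176*t^3 + 3.9286*t^2 - 3.1516*t - 20.5232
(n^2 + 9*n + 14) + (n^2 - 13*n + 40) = 2*n^2 - 4*n + 54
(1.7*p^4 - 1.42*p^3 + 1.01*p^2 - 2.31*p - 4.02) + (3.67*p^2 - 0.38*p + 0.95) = 1.7*p^4 - 1.42*p^3 + 4.68*p^2 - 2.69*p - 3.07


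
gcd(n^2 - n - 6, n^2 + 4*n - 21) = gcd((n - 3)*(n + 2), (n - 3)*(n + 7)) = n - 3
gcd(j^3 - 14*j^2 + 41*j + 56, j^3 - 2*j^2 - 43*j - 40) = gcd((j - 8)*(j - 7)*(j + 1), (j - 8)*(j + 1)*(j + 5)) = j^2 - 7*j - 8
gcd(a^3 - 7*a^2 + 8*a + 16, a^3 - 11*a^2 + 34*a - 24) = a - 4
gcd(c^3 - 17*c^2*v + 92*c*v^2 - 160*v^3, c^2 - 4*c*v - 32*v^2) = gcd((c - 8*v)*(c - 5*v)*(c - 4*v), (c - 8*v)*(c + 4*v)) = -c + 8*v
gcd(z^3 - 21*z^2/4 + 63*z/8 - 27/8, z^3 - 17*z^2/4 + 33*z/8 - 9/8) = z^2 - 15*z/4 + 9/4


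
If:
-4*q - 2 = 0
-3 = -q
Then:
No Solution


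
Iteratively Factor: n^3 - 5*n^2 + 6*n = (n)*(n^2 - 5*n + 6) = n*(n - 3)*(n - 2)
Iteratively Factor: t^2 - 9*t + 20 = (t - 5)*(t - 4)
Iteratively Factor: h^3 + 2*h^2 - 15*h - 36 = (h - 4)*(h^2 + 6*h + 9) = (h - 4)*(h + 3)*(h + 3)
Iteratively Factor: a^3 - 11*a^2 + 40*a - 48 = (a - 3)*(a^2 - 8*a + 16) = (a - 4)*(a - 3)*(a - 4)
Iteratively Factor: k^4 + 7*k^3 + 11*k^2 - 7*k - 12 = (k + 3)*(k^3 + 4*k^2 - k - 4) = (k + 3)*(k + 4)*(k^2 - 1) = (k - 1)*(k + 3)*(k + 4)*(k + 1)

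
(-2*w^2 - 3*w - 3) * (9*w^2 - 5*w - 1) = -18*w^4 - 17*w^3 - 10*w^2 + 18*w + 3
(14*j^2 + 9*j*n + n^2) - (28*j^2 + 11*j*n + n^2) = -14*j^2 - 2*j*n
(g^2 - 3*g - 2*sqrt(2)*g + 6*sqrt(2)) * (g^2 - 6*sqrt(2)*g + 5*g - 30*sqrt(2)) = g^4 - 8*sqrt(2)*g^3 + 2*g^3 - 16*sqrt(2)*g^2 + 9*g^2 + 48*g + 120*sqrt(2)*g - 360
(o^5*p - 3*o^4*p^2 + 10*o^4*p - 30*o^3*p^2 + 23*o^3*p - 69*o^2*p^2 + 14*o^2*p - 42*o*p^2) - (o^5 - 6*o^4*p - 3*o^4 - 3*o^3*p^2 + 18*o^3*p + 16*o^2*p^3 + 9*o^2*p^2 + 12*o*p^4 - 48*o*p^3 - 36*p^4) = o^5*p - o^5 - 3*o^4*p^2 + 16*o^4*p + 3*o^4 - 27*o^3*p^2 + 5*o^3*p - 16*o^2*p^3 - 78*o^2*p^2 + 14*o^2*p - 12*o*p^4 + 48*o*p^3 - 42*o*p^2 + 36*p^4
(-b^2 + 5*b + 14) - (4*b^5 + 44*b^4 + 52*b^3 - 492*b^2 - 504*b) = -4*b^5 - 44*b^4 - 52*b^3 + 491*b^2 + 509*b + 14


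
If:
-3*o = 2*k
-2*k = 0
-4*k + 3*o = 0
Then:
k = 0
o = 0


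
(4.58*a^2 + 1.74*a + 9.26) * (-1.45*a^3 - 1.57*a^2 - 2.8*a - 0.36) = -6.641*a^5 - 9.7136*a^4 - 28.9828*a^3 - 21.059*a^2 - 26.5544*a - 3.3336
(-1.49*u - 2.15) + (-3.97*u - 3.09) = -5.46*u - 5.24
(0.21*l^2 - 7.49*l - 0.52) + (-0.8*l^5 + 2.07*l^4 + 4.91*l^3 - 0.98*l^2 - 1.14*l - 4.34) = -0.8*l^5 + 2.07*l^4 + 4.91*l^3 - 0.77*l^2 - 8.63*l - 4.86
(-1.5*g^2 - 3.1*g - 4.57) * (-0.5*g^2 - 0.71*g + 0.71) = 0.75*g^4 + 2.615*g^3 + 3.421*g^2 + 1.0437*g - 3.2447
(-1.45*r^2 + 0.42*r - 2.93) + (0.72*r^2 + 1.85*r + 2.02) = -0.73*r^2 + 2.27*r - 0.91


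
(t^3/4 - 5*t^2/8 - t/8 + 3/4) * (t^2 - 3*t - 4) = t^5/4 - 11*t^4/8 + 3*t^3/4 + 29*t^2/8 - 7*t/4 - 3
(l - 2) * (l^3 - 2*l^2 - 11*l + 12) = l^4 - 4*l^3 - 7*l^2 + 34*l - 24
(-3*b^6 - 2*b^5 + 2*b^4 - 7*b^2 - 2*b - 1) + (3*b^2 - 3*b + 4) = -3*b^6 - 2*b^5 + 2*b^4 - 4*b^2 - 5*b + 3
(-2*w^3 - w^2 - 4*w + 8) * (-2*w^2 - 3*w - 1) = 4*w^5 + 8*w^4 + 13*w^3 - 3*w^2 - 20*w - 8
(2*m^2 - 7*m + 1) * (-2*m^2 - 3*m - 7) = -4*m^4 + 8*m^3 + 5*m^2 + 46*m - 7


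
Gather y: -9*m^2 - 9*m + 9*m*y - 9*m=-9*m^2 + 9*m*y - 18*m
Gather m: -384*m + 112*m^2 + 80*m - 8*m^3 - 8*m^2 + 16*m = -8*m^3 + 104*m^2 - 288*m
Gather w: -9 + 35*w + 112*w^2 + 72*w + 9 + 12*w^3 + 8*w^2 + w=12*w^3 + 120*w^2 + 108*w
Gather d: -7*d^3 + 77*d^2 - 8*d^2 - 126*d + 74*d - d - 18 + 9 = -7*d^3 + 69*d^2 - 53*d - 9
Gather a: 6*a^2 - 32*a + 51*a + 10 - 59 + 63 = 6*a^2 + 19*a + 14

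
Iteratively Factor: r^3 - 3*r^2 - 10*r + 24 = (r + 3)*(r^2 - 6*r + 8) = (r - 2)*(r + 3)*(r - 4)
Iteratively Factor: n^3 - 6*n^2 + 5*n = (n - 5)*(n^2 - n) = (n - 5)*(n - 1)*(n)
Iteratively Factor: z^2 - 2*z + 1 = (z - 1)*(z - 1)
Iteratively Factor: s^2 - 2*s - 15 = (s + 3)*(s - 5)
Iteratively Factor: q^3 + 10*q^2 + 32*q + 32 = (q + 4)*(q^2 + 6*q + 8) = (q + 4)^2*(q + 2)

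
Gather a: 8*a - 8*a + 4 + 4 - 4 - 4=0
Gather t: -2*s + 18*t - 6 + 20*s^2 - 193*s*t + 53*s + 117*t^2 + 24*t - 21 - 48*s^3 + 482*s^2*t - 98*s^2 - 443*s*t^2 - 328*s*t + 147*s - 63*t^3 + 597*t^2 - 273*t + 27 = -48*s^3 - 78*s^2 + 198*s - 63*t^3 + t^2*(714 - 443*s) + t*(482*s^2 - 521*s - 231)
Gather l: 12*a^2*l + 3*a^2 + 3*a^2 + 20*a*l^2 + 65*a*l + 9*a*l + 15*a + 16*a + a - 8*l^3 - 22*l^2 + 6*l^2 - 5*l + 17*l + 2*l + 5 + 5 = 6*a^2 + 32*a - 8*l^3 + l^2*(20*a - 16) + l*(12*a^2 + 74*a + 14) + 10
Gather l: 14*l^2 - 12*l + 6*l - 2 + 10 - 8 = 14*l^2 - 6*l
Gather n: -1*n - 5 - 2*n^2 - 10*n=-2*n^2 - 11*n - 5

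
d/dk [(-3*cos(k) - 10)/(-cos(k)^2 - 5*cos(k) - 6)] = (3*cos(k)^2 + 20*cos(k) + 32)*sin(k)/((cos(k) + 2)^2*(cos(k) + 3)^2)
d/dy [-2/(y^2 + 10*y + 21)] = 4*(y + 5)/(y^2 + 10*y + 21)^2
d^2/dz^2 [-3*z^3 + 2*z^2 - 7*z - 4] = 4 - 18*z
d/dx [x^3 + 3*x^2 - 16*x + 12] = 3*x^2 + 6*x - 16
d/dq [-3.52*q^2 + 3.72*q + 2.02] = 3.72 - 7.04*q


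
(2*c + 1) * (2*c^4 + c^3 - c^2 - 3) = 4*c^5 + 4*c^4 - c^3 - c^2 - 6*c - 3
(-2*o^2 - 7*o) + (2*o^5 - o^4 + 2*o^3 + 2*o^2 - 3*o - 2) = 2*o^5 - o^4 + 2*o^3 - 10*o - 2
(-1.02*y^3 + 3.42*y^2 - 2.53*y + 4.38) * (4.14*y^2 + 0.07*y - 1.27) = -4.2228*y^5 + 14.0874*y^4 - 8.9394*y^3 + 13.6127*y^2 + 3.5197*y - 5.5626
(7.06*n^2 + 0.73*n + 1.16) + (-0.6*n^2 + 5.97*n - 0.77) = 6.46*n^2 + 6.7*n + 0.39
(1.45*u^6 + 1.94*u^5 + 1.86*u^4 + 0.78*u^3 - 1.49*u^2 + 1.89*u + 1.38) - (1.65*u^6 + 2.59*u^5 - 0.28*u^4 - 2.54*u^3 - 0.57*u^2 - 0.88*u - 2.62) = -0.2*u^6 - 0.65*u^5 + 2.14*u^4 + 3.32*u^3 - 0.92*u^2 + 2.77*u + 4.0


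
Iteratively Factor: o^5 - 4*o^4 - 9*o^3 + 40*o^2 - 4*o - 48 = (o + 3)*(o^4 - 7*o^3 + 12*o^2 + 4*o - 16) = (o + 1)*(o + 3)*(o^3 - 8*o^2 + 20*o - 16) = (o - 2)*(o + 1)*(o + 3)*(o^2 - 6*o + 8) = (o - 4)*(o - 2)*(o + 1)*(o + 3)*(o - 2)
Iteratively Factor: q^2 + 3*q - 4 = (q + 4)*(q - 1)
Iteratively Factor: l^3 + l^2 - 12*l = (l)*(l^2 + l - 12) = l*(l + 4)*(l - 3)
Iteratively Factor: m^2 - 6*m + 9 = (m - 3)*(m - 3)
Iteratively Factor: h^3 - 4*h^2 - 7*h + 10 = (h + 2)*(h^2 - 6*h + 5) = (h - 1)*(h + 2)*(h - 5)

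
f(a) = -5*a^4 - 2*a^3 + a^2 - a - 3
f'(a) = -20*a^3 - 6*a^2 + 2*a - 1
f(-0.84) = -2.76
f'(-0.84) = 4.94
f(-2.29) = -108.95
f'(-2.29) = 203.14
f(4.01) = -1412.74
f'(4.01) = -1379.08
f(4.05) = -1468.72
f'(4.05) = -1419.92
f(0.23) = -3.22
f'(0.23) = -1.10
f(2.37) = -184.13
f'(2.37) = -296.20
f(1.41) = -27.79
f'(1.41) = -66.17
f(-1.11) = -5.51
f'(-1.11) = 16.74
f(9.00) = -34194.00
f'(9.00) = -15049.00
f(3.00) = -456.00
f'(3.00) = -589.00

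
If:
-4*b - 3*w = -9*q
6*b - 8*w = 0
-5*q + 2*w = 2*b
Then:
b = 0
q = 0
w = 0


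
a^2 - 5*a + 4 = (a - 4)*(a - 1)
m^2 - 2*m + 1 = (m - 1)^2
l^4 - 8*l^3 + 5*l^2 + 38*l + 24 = (l - 6)*(l - 4)*(l + 1)^2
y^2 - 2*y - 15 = (y - 5)*(y + 3)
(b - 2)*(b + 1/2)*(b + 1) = b^3 - b^2/2 - 5*b/2 - 1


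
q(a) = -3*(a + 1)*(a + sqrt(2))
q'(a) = -6*a - 3*sqrt(2) - 3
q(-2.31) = -3.52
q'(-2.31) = 6.62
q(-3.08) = -10.39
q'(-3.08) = 11.24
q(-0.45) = -1.59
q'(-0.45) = -4.54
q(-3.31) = -13.14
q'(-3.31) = 12.62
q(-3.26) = -12.51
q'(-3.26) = 12.32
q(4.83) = -109.21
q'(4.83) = -36.22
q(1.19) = -17.11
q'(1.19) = -14.38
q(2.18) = -34.29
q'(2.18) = -20.32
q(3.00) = -52.97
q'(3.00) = -25.24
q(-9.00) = -182.06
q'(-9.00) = 46.76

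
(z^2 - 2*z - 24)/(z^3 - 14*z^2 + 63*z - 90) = (z + 4)/(z^2 - 8*z + 15)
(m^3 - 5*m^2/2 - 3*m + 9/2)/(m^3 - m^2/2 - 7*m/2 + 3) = (2*m^2 - 3*m - 9)/(2*m^2 + m - 6)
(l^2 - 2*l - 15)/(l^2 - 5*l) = (l + 3)/l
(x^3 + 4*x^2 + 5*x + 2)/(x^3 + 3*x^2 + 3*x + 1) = (x + 2)/(x + 1)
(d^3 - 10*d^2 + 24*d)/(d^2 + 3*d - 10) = d*(d^2 - 10*d + 24)/(d^2 + 3*d - 10)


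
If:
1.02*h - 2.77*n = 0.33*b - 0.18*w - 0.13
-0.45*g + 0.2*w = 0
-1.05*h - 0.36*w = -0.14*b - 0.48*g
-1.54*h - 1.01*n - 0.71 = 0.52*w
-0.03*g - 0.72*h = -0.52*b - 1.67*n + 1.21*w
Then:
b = -3.49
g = -0.40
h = -0.34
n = 0.28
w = -0.90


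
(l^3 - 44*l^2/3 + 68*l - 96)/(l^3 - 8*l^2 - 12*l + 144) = (l - 8/3)/(l + 4)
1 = 1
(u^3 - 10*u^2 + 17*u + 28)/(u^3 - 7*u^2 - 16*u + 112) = (u + 1)/(u + 4)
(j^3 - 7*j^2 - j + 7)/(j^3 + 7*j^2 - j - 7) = (j - 7)/(j + 7)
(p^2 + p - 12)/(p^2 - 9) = (p + 4)/(p + 3)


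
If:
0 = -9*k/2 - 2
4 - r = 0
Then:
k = -4/9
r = 4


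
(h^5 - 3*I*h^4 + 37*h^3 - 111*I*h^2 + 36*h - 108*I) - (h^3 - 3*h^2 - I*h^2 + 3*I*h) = h^5 - 3*I*h^4 + 36*h^3 + 3*h^2 - 110*I*h^2 + 36*h - 3*I*h - 108*I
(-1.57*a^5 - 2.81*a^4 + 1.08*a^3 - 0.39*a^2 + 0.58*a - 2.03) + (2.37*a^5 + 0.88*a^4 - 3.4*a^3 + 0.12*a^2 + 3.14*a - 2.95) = 0.8*a^5 - 1.93*a^4 - 2.32*a^3 - 0.27*a^2 + 3.72*a - 4.98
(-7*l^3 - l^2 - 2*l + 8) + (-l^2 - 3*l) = -7*l^3 - 2*l^2 - 5*l + 8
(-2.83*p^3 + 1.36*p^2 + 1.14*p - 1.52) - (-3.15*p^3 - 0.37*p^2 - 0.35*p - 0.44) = 0.32*p^3 + 1.73*p^2 + 1.49*p - 1.08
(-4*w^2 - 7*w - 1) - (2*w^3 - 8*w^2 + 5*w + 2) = -2*w^3 + 4*w^2 - 12*w - 3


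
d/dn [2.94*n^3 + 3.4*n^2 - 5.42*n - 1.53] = 8.82*n^2 + 6.8*n - 5.42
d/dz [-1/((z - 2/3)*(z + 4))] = 6*(3*z + 5)/((z + 4)^2*(3*z - 2)^2)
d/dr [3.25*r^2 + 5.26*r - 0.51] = 6.5*r + 5.26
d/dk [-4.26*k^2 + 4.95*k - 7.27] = 4.95 - 8.52*k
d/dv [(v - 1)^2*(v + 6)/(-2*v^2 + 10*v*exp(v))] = (v - 1)*(v*(-3*v - 11)*(v - 5*exp(v)) - (v - 1)*(v + 6)*(5*v*exp(v) - 2*v + 5*exp(v)))/(2*v^2*(v - 5*exp(v))^2)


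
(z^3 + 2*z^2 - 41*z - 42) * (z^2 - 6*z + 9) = z^5 - 4*z^4 - 44*z^3 + 222*z^2 - 117*z - 378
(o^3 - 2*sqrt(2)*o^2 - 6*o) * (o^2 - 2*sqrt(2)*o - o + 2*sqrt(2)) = o^5 - 4*sqrt(2)*o^4 - o^4 + 2*o^3 + 4*sqrt(2)*o^3 - 2*o^2 + 12*sqrt(2)*o^2 - 12*sqrt(2)*o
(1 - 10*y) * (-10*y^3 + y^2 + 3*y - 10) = 100*y^4 - 20*y^3 - 29*y^2 + 103*y - 10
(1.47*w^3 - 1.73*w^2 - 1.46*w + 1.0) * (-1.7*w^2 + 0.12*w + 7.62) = -2.499*w^5 + 3.1174*w^4 + 13.4758*w^3 - 15.0578*w^2 - 11.0052*w + 7.62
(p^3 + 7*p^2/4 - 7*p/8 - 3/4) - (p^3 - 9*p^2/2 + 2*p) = 25*p^2/4 - 23*p/8 - 3/4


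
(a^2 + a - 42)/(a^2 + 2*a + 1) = (a^2 + a - 42)/(a^2 + 2*a + 1)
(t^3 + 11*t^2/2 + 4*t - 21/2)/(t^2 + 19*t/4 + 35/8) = 4*(t^2 + 2*t - 3)/(4*t + 5)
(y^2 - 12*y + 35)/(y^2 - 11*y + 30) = (y - 7)/(y - 6)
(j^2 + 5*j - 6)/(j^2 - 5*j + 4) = (j + 6)/(j - 4)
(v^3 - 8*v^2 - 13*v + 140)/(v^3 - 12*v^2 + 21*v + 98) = (v^2 - v - 20)/(v^2 - 5*v - 14)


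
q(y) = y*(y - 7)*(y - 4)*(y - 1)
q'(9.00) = 674.00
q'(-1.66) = -274.98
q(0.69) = -4.47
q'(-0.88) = -127.24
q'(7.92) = 318.78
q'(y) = y*(y - 7)*(y - 4) + y*(y - 7)*(y - 1) + y*(y - 4)*(y - 1) + (y - 7)*(y - 4)*(y - 1)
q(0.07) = -1.77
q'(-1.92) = -338.78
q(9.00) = 720.00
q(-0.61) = 34.45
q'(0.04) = -24.94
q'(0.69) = 9.99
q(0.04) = -1.06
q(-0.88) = 63.62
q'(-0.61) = -89.88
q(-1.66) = 216.43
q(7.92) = 197.65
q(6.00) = -60.00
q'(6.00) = 8.00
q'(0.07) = -22.72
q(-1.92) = 296.05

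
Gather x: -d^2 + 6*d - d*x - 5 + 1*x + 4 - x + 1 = -d^2 - d*x + 6*d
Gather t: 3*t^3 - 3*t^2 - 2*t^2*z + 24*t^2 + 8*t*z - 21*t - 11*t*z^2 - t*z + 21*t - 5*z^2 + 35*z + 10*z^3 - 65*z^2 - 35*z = 3*t^3 + t^2*(21 - 2*z) + t*(-11*z^2 + 7*z) + 10*z^3 - 70*z^2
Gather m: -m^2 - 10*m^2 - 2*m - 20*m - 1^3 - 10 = -11*m^2 - 22*m - 11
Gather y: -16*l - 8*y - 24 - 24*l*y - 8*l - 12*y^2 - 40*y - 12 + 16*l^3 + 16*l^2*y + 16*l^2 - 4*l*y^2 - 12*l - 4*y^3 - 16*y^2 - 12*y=16*l^3 + 16*l^2 - 36*l - 4*y^3 + y^2*(-4*l - 28) + y*(16*l^2 - 24*l - 60) - 36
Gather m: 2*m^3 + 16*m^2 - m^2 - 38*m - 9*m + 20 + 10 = 2*m^3 + 15*m^2 - 47*m + 30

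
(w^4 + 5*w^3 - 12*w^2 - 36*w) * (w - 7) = w^5 - 2*w^4 - 47*w^3 + 48*w^2 + 252*w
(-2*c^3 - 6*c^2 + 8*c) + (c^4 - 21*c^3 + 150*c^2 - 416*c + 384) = c^4 - 23*c^3 + 144*c^2 - 408*c + 384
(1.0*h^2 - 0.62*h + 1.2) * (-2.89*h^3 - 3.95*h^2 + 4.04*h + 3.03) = -2.89*h^5 - 2.1582*h^4 + 3.021*h^3 - 4.2148*h^2 + 2.9694*h + 3.636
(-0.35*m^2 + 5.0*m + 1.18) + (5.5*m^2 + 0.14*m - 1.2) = 5.15*m^2 + 5.14*m - 0.02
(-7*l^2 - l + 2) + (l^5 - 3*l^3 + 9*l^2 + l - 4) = l^5 - 3*l^3 + 2*l^2 - 2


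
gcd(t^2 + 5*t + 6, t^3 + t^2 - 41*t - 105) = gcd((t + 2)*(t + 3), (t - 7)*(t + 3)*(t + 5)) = t + 3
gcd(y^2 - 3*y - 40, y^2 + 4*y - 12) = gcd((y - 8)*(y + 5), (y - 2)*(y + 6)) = 1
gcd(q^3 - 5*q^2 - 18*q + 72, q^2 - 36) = q - 6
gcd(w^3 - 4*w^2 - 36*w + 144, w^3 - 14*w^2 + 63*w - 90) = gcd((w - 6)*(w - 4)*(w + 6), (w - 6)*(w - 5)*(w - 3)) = w - 6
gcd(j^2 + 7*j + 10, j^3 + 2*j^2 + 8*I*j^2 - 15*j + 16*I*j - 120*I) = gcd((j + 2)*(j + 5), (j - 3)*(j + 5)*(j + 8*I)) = j + 5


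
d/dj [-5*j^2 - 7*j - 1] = -10*j - 7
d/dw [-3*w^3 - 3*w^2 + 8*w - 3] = -9*w^2 - 6*w + 8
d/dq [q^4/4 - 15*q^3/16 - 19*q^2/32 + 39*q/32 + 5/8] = q^3 - 45*q^2/16 - 19*q/16 + 39/32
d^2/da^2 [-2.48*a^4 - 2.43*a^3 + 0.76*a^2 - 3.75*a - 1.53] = -29.76*a^2 - 14.58*a + 1.52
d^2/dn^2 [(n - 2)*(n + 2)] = 2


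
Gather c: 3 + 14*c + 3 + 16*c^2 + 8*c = 16*c^2 + 22*c + 6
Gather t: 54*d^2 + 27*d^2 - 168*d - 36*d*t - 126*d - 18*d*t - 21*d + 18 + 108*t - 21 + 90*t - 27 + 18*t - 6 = 81*d^2 - 315*d + t*(216 - 54*d) - 36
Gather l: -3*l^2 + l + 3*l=-3*l^2 + 4*l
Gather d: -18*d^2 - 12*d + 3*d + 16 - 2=-18*d^2 - 9*d + 14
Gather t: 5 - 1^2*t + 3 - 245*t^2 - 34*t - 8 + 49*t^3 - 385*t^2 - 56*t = 49*t^3 - 630*t^2 - 91*t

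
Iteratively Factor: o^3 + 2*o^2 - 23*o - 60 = (o - 5)*(o^2 + 7*o + 12) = (o - 5)*(o + 4)*(o + 3)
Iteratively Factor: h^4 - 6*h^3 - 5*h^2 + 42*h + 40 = (h + 1)*(h^3 - 7*h^2 + 2*h + 40) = (h + 1)*(h + 2)*(h^2 - 9*h + 20) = (h - 4)*(h + 1)*(h + 2)*(h - 5)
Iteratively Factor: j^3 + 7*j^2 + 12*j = (j)*(j^2 + 7*j + 12) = j*(j + 3)*(j + 4)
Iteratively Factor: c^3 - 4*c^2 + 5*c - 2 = (c - 1)*(c^2 - 3*c + 2) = (c - 2)*(c - 1)*(c - 1)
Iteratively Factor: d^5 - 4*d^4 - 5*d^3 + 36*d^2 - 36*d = (d - 2)*(d^4 - 2*d^3 - 9*d^2 + 18*d) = d*(d - 2)*(d^3 - 2*d^2 - 9*d + 18) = d*(d - 2)*(d + 3)*(d^2 - 5*d + 6) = d*(d - 3)*(d - 2)*(d + 3)*(d - 2)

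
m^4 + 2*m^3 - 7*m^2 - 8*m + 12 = (m - 2)*(m - 1)*(m + 2)*(m + 3)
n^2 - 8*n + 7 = (n - 7)*(n - 1)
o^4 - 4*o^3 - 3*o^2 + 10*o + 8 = (o - 4)*(o - 2)*(o + 1)^2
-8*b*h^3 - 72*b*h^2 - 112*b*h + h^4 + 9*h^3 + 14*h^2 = h*(-8*b + h)*(h + 2)*(h + 7)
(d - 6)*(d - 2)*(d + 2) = d^3 - 6*d^2 - 4*d + 24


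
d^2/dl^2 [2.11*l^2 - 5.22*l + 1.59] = 4.22000000000000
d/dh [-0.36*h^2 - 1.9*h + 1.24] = -0.72*h - 1.9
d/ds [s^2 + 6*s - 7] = 2*s + 6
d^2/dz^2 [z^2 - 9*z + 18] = 2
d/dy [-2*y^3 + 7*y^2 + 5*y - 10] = -6*y^2 + 14*y + 5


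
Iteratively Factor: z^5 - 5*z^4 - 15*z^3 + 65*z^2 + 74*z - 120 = (z + 3)*(z^4 - 8*z^3 + 9*z^2 + 38*z - 40) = (z - 1)*(z + 3)*(z^3 - 7*z^2 + 2*z + 40) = (z - 5)*(z - 1)*(z + 3)*(z^2 - 2*z - 8) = (z - 5)*(z - 4)*(z - 1)*(z + 3)*(z + 2)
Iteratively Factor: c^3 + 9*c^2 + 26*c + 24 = (c + 3)*(c^2 + 6*c + 8) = (c + 2)*(c + 3)*(c + 4)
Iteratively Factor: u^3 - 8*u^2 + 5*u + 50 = (u - 5)*(u^2 - 3*u - 10) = (u - 5)^2*(u + 2)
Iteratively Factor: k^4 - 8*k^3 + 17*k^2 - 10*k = (k - 2)*(k^3 - 6*k^2 + 5*k) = k*(k - 2)*(k^2 - 6*k + 5) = k*(k - 5)*(k - 2)*(k - 1)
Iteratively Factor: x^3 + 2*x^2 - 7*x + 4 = (x + 4)*(x^2 - 2*x + 1) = (x - 1)*(x + 4)*(x - 1)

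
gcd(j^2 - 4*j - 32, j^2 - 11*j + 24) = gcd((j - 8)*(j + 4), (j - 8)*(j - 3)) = j - 8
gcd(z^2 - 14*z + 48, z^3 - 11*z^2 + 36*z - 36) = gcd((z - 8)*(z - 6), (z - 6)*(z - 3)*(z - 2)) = z - 6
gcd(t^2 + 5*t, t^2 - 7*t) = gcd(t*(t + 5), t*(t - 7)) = t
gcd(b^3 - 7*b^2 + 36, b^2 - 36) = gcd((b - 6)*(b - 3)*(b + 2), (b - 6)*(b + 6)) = b - 6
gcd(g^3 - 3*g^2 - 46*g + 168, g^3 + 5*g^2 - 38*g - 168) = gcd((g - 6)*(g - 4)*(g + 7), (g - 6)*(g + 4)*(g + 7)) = g^2 + g - 42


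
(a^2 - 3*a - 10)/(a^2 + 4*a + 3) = (a^2 - 3*a - 10)/(a^2 + 4*a + 3)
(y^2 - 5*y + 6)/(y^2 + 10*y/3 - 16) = 3*(y^2 - 5*y + 6)/(3*y^2 + 10*y - 48)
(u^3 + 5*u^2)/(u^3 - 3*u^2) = (u + 5)/(u - 3)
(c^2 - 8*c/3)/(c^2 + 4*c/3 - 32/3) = c/(c + 4)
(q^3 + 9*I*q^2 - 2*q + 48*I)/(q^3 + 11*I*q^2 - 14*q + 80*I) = (q + 3*I)/(q + 5*I)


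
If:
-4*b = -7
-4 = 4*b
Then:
No Solution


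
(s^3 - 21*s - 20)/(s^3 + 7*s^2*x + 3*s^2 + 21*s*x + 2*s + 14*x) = (s^2 - s - 20)/(s^2 + 7*s*x + 2*s + 14*x)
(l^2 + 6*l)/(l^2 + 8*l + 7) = l*(l + 6)/(l^2 + 8*l + 7)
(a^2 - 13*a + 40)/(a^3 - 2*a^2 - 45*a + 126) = (a^2 - 13*a + 40)/(a^3 - 2*a^2 - 45*a + 126)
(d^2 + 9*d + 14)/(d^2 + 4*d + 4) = (d + 7)/(d + 2)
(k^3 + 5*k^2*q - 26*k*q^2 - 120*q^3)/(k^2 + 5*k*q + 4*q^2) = (k^2 + k*q - 30*q^2)/(k + q)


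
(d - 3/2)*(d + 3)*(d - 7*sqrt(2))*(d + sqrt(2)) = d^4 - 6*sqrt(2)*d^3 + 3*d^3/2 - 37*d^2/2 - 9*sqrt(2)*d^2 - 21*d + 27*sqrt(2)*d + 63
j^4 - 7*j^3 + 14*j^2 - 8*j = j*(j - 4)*(j - 2)*(j - 1)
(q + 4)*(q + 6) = q^2 + 10*q + 24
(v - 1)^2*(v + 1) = v^3 - v^2 - v + 1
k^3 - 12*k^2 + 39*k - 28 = (k - 7)*(k - 4)*(k - 1)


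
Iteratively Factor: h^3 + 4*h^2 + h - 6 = (h + 2)*(h^2 + 2*h - 3) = (h + 2)*(h + 3)*(h - 1)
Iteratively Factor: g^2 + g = (g + 1)*(g)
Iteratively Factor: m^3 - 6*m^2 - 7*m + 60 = (m - 4)*(m^2 - 2*m - 15) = (m - 5)*(m - 4)*(m + 3)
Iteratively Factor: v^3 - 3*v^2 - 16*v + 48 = (v - 3)*(v^2 - 16) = (v - 3)*(v + 4)*(v - 4)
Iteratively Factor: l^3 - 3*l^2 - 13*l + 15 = (l - 1)*(l^2 - 2*l - 15) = (l - 5)*(l - 1)*(l + 3)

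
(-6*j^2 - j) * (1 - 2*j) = 12*j^3 - 4*j^2 - j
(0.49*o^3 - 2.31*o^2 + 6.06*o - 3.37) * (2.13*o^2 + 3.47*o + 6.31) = 1.0437*o^5 - 3.22*o^4 + 7.984*o^3 - 0.726000000000003*o^2 + 26.5447*o - 21.2647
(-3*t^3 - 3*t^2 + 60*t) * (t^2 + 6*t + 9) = -3*t^5 - 21*t^4 + 15*t^3 + 333*t^2 + 540*t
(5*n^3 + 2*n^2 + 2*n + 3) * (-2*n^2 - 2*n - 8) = -10*n^5 - 14*n^4 - 48*n^3 - 26*n^2 - 22*n - 24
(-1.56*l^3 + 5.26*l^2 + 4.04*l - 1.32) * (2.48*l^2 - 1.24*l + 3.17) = -3.8688*l^5 + 14.9792*l^4 - 1.4484*l^3 + 8.391*l^2 + 14.4436*l - 4.1844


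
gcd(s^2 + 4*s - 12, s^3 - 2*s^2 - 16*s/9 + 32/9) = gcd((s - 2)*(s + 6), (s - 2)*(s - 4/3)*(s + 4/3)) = s - 2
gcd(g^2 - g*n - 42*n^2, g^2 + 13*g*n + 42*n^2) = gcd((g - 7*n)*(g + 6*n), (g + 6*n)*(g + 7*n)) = g + 6*n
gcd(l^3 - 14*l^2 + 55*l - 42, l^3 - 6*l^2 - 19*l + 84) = l - 7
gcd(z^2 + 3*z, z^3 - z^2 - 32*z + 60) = 1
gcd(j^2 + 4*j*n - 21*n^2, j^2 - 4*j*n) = 1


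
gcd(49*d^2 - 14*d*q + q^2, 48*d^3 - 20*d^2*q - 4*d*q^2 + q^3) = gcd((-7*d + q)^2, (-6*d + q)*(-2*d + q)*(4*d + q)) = 1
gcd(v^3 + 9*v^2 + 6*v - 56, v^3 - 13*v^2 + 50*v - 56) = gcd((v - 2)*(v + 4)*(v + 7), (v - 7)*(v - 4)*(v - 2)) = v - 2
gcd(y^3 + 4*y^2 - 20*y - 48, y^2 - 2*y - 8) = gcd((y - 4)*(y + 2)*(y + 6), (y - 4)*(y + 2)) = y^2 - 2*y - 8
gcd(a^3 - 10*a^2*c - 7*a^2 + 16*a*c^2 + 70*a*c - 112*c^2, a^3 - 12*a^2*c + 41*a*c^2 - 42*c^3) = a - 2*c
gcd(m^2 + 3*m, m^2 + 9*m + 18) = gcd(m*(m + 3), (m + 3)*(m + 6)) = m + 3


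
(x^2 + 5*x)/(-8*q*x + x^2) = (x + 5)/(-8*q + x)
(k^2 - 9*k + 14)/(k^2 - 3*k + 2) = (k - 7)/(k - 1)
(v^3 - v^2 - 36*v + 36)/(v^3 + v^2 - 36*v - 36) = (v - 1)/(v + 1)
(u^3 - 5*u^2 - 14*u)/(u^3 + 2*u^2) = (u - 7)/u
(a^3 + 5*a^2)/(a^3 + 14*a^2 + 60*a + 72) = a^2*(a + 5)/(a^3 + 14*a^2 + 60*a + 72)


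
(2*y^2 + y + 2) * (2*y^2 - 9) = 4*y^4 + 2*y^3 - 14*y^2 - 9*y - 18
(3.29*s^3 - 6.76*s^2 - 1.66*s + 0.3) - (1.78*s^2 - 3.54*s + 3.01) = 3.29*s^3 - 8.54*s^2 + 1.88*s - 2.71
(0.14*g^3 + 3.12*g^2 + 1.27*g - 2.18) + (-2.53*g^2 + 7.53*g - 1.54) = 0.14*g^3 + 0.59*g^2 + 8.8*g - 3.72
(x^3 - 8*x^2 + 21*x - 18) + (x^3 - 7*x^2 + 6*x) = 2*x^3 - 15*x^2 + 27*x - 18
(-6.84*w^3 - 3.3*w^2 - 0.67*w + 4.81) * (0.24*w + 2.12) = -1.6416*w^4 - 15.2928*w^3 - 7.1568*w^2 - 0.266*w + 10.1972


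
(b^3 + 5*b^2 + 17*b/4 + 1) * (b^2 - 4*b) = b^5 + b^4 - 63*b^3/4 - 16*b^2 - 4*b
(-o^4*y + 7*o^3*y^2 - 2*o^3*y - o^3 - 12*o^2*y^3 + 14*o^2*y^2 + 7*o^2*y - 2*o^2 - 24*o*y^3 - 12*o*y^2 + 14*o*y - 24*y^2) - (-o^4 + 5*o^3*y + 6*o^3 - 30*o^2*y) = -o^4*y + o^4 + 7*o^3*y^2 - 7*o^3*y - 7*o^3 - 12*o^2*y^3 + 14*o^2*y^2 + 37*o^2*y - 2*o^2 - 24*o*y^3 - 12*o*y^2 + 14*o*y - 24*y^2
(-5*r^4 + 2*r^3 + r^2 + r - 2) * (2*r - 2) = -10*r^5 + 14*r^4 - 2*r^3 - 6*r + 4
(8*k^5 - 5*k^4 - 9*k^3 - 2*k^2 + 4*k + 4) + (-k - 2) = 8*k^5 - 5*k^4 - 9*k^3 - 2*k^2 + 3*k + 2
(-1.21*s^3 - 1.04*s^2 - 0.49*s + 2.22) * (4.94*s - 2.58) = -5.9774*s^4 - 2.0158*s^3 + 0.2626*s^2 + 12.231*s - 5.7276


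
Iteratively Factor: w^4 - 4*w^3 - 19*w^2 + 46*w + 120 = (w - 5)*(w^3 + w^2 - 14*w - 24) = (w - 5)*(w + 3)*(w^2 - 2*w - 8) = (w - 5)*(w - 4)*(w + 3)*(w + 2)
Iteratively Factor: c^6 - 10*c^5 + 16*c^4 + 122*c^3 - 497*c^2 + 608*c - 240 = (c - 1)*(c^5 - 9*c^4 + 7*c^3 + 129*c^2 - 368*c + 240) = (c - 1)^2*(c^4 - 8*c^3 - c^2 + 128*c - 240) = (c - 4)*(c - 1)^2*(c^3 - 4*c^2 - 17*c + 60) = (c - 5)*(c - 4)*(c - 1)^2*(c^2 + c - 12) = (c - 5)*(c - 4)*(c - 1)^2*(c + 4)*(c - 3)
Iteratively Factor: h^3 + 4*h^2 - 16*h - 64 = (h + 4)*(h^2 - 16) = (h - 4)*(h + 4)*(h + 4)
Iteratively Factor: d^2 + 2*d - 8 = (d - 2)*(d + 4)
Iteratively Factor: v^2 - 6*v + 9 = (v - 3)*(v - 3)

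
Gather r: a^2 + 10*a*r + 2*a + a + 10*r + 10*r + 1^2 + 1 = a^2 + 3*a + r*(10*a + 20) + 2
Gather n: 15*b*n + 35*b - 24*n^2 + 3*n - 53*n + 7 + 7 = 35*b - 24*n^2 + n*(15*b - 50) + 14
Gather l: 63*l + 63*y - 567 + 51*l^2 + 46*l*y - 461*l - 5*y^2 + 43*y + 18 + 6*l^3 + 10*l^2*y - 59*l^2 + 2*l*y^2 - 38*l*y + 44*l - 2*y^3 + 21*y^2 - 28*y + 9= 6*l^3 + l^2*(10*y - 8) + l*(2*y^2 + 8*y - 354) - 2*y^3 + 16*y^2 + 78*y - 540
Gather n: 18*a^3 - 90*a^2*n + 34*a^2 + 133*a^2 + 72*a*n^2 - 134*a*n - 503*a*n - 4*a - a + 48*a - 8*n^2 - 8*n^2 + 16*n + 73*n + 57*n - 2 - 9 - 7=18*a^3 + 167*a^2 + 43*a + n^2*(72*a - 16) + n*(-90*a^2 - 637*a + 146) - 18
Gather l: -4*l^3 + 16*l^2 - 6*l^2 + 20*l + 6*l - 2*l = -4*l^3 + 10*l^2 + 24*l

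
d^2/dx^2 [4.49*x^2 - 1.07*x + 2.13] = 8.98000000000000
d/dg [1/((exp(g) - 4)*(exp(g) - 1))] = (5 - 2*exp(g))*exp(g)/(exp(4*g) - 10*exp(3*g) + 33*exp(2*g) - 40*exp(g) + 16)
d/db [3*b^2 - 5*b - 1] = 6*b - 5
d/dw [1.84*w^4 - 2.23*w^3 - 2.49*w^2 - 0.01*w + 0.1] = 7.36*w^3 - 6.69*w^2 - 4.98*w - 0.01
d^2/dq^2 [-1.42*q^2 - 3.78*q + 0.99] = -2.84000000000000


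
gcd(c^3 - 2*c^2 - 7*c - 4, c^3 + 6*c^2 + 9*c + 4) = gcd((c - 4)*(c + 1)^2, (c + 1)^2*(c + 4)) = c^2 + 2*c + 1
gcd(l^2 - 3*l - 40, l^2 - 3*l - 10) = 1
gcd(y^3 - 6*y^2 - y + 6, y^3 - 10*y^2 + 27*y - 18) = y^2 - 7*y + 6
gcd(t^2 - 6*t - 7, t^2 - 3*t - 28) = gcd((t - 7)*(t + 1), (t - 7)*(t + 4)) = t - 7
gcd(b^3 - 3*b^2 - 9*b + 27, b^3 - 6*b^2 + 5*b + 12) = b - 3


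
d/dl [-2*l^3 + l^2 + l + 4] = -6*l^2 + 2*l + 1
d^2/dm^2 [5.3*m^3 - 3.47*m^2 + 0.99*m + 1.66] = 31.8*m - 6.94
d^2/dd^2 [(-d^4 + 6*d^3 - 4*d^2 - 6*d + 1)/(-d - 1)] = 2*(3*d^4 + 2*d^3 - 12*d^2 - 18*d - 3)/(d^3 + 3*d^2 + 3*d + 1)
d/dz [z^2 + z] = 2*z + 1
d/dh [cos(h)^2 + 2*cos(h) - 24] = -2*(cos(h) + 1)*sin(h)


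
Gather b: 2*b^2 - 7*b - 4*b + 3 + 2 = 2*b^2 - 11*b + 5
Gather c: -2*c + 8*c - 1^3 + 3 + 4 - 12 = 6*c - 6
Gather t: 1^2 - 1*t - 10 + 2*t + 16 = t + 7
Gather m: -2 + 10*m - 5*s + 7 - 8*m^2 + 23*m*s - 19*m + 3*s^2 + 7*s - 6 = -8*m^2 + m*(23*s - 9) + 3*s^2 + 2*s - 1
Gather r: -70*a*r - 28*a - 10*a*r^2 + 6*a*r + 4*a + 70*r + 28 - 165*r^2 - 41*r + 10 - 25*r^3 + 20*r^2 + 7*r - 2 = -24*a - 25*r^3 + r^2*(-10*a - 145) + r*(36 - 64*a) + 36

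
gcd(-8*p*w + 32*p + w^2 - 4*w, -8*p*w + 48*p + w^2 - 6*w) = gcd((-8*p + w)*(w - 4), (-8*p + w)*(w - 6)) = 8*p - w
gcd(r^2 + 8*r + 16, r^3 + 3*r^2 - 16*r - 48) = r + 4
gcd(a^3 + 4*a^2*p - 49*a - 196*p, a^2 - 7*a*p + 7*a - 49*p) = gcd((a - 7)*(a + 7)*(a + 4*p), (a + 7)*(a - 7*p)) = a + 7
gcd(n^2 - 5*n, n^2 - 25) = n - 5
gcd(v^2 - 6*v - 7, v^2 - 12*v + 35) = v - 7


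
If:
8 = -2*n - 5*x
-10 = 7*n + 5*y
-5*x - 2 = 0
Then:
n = -3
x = -2/5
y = 11/5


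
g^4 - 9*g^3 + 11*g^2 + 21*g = g*(g - 7)*(g - 3)*(g + 1)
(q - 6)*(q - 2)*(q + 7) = q^3 - q^2 - 44*q + 84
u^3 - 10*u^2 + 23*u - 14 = (u - 7)*(u - 2)*(u - 1)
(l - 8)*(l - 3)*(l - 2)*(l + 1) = l^4 - 12*l^3 + 33*l^2 - 2*l - 48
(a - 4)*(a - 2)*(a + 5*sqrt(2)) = a^3 - 6*a^2 + 5*sqrt(2)*a^2 - 30*sqrt(2)*a + 8*a + 40*sqrt(2)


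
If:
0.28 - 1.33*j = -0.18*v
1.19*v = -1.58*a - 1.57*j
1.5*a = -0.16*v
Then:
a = 0.03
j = 0.17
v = -0.27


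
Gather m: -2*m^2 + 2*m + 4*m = -2*m^2 + 6*m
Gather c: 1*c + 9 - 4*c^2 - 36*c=-4*c^2 - 35*c + 9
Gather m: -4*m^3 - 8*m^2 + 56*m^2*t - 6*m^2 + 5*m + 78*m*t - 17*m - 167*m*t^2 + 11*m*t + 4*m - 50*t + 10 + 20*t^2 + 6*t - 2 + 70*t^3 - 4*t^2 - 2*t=-4*m^3 + m^2*(56*t - 14) + m*(-167*t^2 + 89*t - 8) + 70*t^3 + 16*t^2 - 46*t + 8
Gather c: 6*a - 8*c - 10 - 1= 6*a - 8*c - 11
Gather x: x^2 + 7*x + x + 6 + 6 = x^2 + 8*x + 12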